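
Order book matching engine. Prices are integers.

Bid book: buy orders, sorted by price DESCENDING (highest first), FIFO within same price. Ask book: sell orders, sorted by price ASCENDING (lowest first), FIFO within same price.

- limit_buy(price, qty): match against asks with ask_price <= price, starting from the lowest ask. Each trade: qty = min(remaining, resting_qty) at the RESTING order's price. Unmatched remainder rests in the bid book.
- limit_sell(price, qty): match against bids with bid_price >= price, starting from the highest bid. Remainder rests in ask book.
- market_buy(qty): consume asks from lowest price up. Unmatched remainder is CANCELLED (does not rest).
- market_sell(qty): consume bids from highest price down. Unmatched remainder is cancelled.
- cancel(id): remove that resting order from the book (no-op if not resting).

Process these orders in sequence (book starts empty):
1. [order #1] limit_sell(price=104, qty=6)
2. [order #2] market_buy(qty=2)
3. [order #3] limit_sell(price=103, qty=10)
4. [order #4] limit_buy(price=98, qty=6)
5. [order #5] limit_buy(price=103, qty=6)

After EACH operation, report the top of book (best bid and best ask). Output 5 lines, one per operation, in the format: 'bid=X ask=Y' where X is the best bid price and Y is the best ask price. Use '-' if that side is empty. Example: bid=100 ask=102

After op 1 [order #1] limit_sell(price=104, qty=6): fills=none; bids=[-] asks=[#1:6@104]
After op 2 [order #2] market_buy(qty=2): fills=#2x#1:2@104; bids=[-] asks=[#1:4@104]
After op 3 [order #3] limit_sell(price=103, qty=10): fills=none; bids=[-] asks=[#3:10@103 #1:4@104]
After op 4 [order #4] limit_buy(price=98, qty=6): fills=none; bids=[#4:6@98] asks=[#3:10@103 #1:4@104]
After op 5 [order #5] limit_buy(price=103, qty=6): fills=#5x#3:6@103; bids=[#4:6@98] asks=[#3:4@103 #1:4@104]

Answer: bid=- ask=104
bid=- ask=104
bid=- ask=103
bid=98 ask=103
bid=98 ask=103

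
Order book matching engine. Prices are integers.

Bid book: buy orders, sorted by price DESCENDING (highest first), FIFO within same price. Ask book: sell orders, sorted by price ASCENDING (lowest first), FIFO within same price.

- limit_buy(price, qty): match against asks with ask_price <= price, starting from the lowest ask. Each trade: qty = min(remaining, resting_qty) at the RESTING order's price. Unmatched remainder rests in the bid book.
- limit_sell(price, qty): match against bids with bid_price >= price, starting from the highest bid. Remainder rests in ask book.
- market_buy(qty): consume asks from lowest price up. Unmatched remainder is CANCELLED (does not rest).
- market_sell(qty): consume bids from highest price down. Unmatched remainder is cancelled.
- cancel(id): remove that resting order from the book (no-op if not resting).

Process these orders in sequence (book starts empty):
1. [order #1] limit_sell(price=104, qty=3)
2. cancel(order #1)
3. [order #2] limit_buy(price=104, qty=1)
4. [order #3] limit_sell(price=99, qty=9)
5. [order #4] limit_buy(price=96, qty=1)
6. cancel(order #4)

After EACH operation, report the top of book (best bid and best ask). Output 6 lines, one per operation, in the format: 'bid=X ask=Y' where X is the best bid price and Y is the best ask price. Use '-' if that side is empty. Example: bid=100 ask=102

After op 1 [order #1] limit_sell(price=104, qty=3): fills=none; bids=[-] asks=[#1:3@104]
After op 2 cancel(order #1): fills=none; bids=[-] asks=[-]
After op 3 [order #2] limit_buy(price=104, qty=1): fills=none; bids=[#2:1@104] asks=[-]
After op 4 [order #3] limit_sell(price=99, qty=9): fills=#2x#3:1@104; bids=[-] asks=[#3:8@99]
After op 5 [order #4] limit_buy(price=96, qty=1): fills=none; bids=[#4:1@96] asks=[#3:8@99]
After op 6 cancel(order #4): fills=none; bids=[-] asks=[#3:8@99]

Answer: bid=- ask=104
bid=- ask=-
bid=104 ask=-
bid=- ask=99
bid=96 ask=99
bid=- ask=99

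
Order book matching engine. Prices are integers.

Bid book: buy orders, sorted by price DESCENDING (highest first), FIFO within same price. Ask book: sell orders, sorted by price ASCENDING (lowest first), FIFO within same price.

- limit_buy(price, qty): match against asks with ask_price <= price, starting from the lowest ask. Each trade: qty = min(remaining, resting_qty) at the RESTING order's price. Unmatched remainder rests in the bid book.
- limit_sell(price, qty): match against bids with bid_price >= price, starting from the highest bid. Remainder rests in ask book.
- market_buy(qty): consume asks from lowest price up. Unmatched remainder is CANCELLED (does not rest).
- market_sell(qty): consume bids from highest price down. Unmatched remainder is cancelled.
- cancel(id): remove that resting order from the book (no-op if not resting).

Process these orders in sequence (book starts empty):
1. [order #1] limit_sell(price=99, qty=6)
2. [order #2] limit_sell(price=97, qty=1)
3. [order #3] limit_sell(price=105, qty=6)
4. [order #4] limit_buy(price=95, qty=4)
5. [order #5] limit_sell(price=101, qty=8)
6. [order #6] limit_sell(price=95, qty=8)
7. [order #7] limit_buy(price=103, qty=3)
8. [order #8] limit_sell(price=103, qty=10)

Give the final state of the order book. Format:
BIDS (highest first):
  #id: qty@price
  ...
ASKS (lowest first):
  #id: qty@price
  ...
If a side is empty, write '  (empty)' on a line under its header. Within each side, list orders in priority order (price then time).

After op 1 [order #1] limit_sell(price=99, qty=6): fills=none; bids=[-] asks=[#1:6@99]
After op 2 [order #2] limit_sell(price=97, qty=1): fills=none; bids=[-] asks=[#2:1@97 #1:6@99]
After op 3 [order #3] limit_sell(price=105, qty=6): fills=none; bids=[-] asks=[#2:1@97 #1:6@99 #3:6@105]
After op 4 [order #4] limit_buy(price=95, qty=4): fills=none; bids=[#4:4@95] asks=[#2:1@97 #1:6@99 #3:6@105]
After op 5 [order #5] limit_sell(price=101, qty=8): fills=none; bids=[#4:4@95] asks=[#2:1@97 #1:6@99 #5:8@101 #3:6@105]
After op 6 [order #6] limit_sell(price=95, qty=8): fills=#4x#6:4@95; bids=[-] asks=[#6:4@95 #2:1@97 #1:6@99 #5:8@101 #3:6@105]
After op 7 [order #7] limit_buy(price=103, qty=3): fills=#7x#6:3@95; bids=[-] asks=[#6:1@95 #2:1@97 #1:6@99 #5:8@101 #3:6@105]
After op 8 [order #8] limit_sell(price=103, qty=10): fills=none; bids=[-] asks=[#6:1@95 #2:1@97 #1:6@99 #5:8@101 #8:10@103 #3:6@105]

Answer: BIDS (highest first):
  (empty)
ASKS (lowest first):
  #6: 1@95
  #2: 1@97
  #1: 6@99
  #5: 8@101
  #8: 10@103
  #3: 6@105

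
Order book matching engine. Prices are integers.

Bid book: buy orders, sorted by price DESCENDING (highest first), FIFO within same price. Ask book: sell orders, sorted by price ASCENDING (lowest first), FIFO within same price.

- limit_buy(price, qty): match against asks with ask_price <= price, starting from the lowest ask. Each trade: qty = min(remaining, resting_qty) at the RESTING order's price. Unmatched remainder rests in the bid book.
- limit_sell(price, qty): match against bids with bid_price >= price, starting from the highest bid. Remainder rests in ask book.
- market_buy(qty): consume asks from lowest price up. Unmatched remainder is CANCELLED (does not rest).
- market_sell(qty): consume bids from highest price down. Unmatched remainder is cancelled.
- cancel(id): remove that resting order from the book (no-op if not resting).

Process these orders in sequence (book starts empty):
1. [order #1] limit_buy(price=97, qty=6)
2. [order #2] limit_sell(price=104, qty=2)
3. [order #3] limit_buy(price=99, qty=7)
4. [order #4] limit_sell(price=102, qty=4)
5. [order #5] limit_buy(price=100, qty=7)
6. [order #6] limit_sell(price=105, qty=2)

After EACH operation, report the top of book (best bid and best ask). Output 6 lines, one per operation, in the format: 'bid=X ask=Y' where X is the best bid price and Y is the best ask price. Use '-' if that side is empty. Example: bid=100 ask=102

Answer: bid=97 ask=-
bid=97 ask=104
bid=99 ask=104
bid=99 ask=102
bid=100 ask=102
bid=100 ask=102

Derivation:
After op 1 [order #1] limit_buy(price=97, qty=6): fills=none; bids=[#1:6@97] asks=[-]
After op 2 [order #2] limit_sell(price=104, qty=2): fills=none; bids=[#1:6@97] asks=[#2:2@104]
After op 3 [order #3] limit_buy(price=99, qty=7): fills=none; bids=[#3:7@99 #1:6@97] asks=[#2:2@104]
After op 4 [order #4] limit_sell(price=102, qty=4): fills=none; bids=[#3:7@99 #1:6@97] asks=[#4:4@102 #2:2@104]
After op 5 [order #5] limit_buy(price=100, qty=7): fills=none; bids=[#5:7@100 #3:7@99 #1:6@97] asks=[#4:4@102 #2:2@104]
After op 6 [order #6] limit_sell(price=105, qty=2): fills=none; bids=[#5:7@100 #3:7@99 #1:6@97] asks=[#4:4@102 #2:2@104 #6:2@105]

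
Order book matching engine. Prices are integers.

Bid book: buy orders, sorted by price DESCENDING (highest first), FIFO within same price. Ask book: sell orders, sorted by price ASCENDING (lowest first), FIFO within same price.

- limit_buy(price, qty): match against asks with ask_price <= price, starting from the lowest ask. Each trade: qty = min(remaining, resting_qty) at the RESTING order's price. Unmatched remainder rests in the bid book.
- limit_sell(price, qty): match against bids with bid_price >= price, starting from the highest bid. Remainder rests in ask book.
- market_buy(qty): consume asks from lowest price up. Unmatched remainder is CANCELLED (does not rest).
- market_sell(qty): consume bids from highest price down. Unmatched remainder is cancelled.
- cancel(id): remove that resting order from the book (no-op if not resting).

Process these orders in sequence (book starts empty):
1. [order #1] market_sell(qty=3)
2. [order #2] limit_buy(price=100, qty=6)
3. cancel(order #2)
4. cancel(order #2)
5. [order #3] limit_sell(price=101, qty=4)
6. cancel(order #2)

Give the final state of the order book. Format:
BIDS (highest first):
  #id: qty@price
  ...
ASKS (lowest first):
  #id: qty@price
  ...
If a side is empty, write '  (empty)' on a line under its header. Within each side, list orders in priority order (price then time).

After op 1 [order #1] market_sell(qty=3): fills=none; bids=[-] asks=[-]
After op 2 [order #2] limit_buy(price=100, qty=6): fills=none; bids=[#2:6@100] asks=[-]
After op 3 cancel(order #2): fills=none; bids=[-] asks=[-]
After op 4 cancel(order #2): fills=none; bids=[-] asks=[-]
After op 5 [order #3] limit_sell(price=101, qty=4): fills=none; bids=[-] asks=[#3:4@101]
After op 6 cancel(order #2): fills=none; bids=[-] asks=[#3:4@101]

Answer: BIDS (highest first):
  (empty)
ASKS (lowest first):
  #3: 4@101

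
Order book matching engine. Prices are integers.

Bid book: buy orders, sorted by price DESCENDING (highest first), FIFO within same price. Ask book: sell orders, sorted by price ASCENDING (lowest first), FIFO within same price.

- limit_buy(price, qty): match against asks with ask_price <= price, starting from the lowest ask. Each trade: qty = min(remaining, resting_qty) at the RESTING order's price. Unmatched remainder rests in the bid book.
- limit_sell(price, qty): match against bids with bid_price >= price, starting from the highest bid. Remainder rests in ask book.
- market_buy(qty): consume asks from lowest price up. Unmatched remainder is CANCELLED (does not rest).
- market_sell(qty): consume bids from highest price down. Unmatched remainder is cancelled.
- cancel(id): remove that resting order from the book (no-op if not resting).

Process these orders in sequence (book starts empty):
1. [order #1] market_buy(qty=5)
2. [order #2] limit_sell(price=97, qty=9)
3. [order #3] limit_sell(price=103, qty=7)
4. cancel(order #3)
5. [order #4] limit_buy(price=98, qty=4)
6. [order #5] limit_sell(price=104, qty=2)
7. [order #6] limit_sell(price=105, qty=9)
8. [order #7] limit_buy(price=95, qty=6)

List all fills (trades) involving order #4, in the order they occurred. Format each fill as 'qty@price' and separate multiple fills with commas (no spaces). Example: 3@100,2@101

After op 1 [order #1] market_buy(qty=5): fills=none; bids=[-] asks=[-]
After op 2 [order #2] limit_sell(price=97, qty=9): fills=none; bids=[-] asks=[#2:9@97]
After op 3 [order #3] limit_sell(price=103, qty=7): fills=none; bids=[-] asks=[#2:9@97 #3:7@103]
After op 4 cancel(order #3): fills=none; bids=[-] asks=[#2:9@97]
After op 5 [order #4] limit_buy(price=98, qty=4): fills=#4x#2:4@97; bids=[-] asks=[#2:5@97]
After op 6 [order #5] limit_sell(price=104, qty=2): fills=none; bids=[-] asks=[#2:5@97 #5:2@104]
After op 7 [order #6] limit_sell(price=105, qty=9): fills=none; bids=[-] asks=[#2:5@97 #5:2@104 #6:9@105]
After op 8 [order #7] limit_buy(price=95, qty=6): fills=none; bids=[#7:6@95] asks=[#2:5@97 #5:2@104 #6:9@105]

Answer: 4@97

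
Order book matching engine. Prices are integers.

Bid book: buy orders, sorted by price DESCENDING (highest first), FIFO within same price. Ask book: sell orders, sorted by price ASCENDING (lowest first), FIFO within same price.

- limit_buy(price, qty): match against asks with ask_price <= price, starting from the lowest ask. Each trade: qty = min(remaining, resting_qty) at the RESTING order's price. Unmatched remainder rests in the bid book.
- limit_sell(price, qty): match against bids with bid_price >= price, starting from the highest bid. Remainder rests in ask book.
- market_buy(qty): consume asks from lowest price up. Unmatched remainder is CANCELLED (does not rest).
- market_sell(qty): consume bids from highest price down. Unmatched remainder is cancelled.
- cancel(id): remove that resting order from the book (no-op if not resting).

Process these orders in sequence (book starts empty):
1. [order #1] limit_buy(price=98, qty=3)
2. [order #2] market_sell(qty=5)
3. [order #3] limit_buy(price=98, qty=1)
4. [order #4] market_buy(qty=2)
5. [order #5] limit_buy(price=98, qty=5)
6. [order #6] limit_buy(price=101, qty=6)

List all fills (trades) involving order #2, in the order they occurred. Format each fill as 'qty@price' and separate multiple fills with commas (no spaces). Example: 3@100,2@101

Answer: 3@98

Derivation:
After op 1 [order #1] limit_buy(price=98, qty=3): fills=none; bids=[#1:3@98] asks=[-]
After op 2 [order #2] market_sell(qty=5): fills=#1x#2:3@98; bids=[-] asks=[-]
After op 3 [order #3] limit_buy(price=98, qty=1): fills=none; bids=[#3:1@98] asks=[-]
After op 4 [order #4] market_buy(qty=2): fills=none; bids=[#3:1@98] asks=[-]
After op 5 [order #5] limit_buy(price=98, qty=5): fills=none; bids=[#3:1@98 #5:5@98] asks=[-]
After op 6 [order #6] limit_buy(price=101, qty=6): fills=none; bids=[#6:6@101 #3:1@98 #5:5@98] asks=[-]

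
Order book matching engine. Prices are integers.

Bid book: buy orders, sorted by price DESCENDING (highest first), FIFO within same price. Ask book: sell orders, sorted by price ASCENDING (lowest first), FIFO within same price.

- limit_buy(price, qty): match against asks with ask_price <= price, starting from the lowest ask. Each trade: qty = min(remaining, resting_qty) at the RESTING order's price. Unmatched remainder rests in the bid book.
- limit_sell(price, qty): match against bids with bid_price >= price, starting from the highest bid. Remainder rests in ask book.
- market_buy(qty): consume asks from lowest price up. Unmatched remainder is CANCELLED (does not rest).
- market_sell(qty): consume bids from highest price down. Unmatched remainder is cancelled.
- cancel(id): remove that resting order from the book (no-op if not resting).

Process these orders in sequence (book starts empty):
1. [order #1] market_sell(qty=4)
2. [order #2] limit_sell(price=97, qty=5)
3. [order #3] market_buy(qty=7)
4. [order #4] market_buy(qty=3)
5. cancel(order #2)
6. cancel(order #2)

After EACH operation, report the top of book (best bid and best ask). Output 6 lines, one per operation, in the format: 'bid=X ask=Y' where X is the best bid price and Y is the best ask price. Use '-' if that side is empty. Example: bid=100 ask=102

After op 1 [order #1] market_sell(qty=4): fills=none; bids=[-] asks=[-]
After op 2 [order #2] limit_sell(price=97, qty=5): fills=none; bids=[-] asks=[#2:5@97]
After op 3 [order #3] market_buy(qty=7): fills=#3x#2:5@97; bids=[-] asks=[-]
After op 4 [order #4] market_buy(qty=3): fills=none; bids=[-] asks=[-]
After op 5 cancel(order #2): fills=none; bids=[-] asks=[-]
After op 6 cancel(order #2): fills=none; bids=[-] asks=[-]

Answer: bid=- ask=-
bid=- ask=97
bid=- ask=-
bid=- ask=-
bid=- ask=-
bid=- ask=-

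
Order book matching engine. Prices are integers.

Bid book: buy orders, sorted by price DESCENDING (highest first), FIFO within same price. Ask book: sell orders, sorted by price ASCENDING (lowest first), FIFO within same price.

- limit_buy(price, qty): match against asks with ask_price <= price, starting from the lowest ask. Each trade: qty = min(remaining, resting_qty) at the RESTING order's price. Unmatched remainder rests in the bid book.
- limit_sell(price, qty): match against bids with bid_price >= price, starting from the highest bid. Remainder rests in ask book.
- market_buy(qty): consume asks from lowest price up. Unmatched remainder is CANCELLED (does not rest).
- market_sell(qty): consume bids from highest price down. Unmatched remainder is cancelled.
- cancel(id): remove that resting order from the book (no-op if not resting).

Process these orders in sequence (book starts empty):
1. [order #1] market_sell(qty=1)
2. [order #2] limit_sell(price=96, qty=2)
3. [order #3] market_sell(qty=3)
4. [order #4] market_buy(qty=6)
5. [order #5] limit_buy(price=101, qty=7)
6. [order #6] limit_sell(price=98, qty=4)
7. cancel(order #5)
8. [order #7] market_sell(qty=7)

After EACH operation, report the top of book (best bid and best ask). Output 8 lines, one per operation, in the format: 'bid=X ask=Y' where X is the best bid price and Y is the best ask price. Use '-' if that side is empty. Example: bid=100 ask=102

After op 1 [order #1] market_sell(qty=1): fills=none; bids=[-] asks=[-]
After op 2 [order #2] limit_sell(price=96, qty=2): fills=none; bids=[-] asks=[#2:2@96]
After op 3 [order #3] market_sell(qty=3): fills=none; bids=[-] asks=[#2:2@96]
After op 4 [order #4] market_buy(qty=6): fills=#4x#2:2@96; bids=[-] asks=[-]
After op 5 [order #5] limit_buy(price=101, qty=7): fills=none; bids=[#5:7@101] asks=[-]
After op 6 [order #6] limit_sell(price=98, qty=4): fills=#5x#6:4@101; bids=[#5:3@101] asks=[-]
After op 7 cancel(order #5): fills=none; bids=[-] asks=[-]
After op 8 [order #7] market_sell(qty=7): fills=none; bids=[-] asks=[-]

Answer: bid=- ask=-
bid=- ask=96
bid=- ask=96
bid=- ask=-
bid=101 ask=-
bid=101 ask=-
bid=- ask=-
bid=- ask=-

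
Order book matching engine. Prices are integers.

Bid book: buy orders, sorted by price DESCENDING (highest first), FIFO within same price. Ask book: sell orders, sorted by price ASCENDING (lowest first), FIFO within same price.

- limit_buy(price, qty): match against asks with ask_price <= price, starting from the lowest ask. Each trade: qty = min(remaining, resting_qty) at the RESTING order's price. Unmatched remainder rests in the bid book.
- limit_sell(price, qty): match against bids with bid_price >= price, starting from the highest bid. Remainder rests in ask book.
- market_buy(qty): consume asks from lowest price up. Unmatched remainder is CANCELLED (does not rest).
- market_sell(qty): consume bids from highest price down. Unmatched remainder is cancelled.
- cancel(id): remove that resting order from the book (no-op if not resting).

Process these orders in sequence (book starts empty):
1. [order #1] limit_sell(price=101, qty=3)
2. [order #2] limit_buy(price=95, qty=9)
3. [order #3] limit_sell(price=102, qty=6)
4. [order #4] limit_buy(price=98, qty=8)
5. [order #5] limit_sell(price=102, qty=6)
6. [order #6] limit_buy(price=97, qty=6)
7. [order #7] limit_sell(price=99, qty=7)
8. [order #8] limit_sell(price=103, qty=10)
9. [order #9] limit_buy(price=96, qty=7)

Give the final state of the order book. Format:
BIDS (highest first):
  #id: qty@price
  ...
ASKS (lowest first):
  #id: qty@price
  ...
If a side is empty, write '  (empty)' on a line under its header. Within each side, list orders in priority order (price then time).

After op 1 [order #1] limit_sell(price=101, qty=3): fills=none; bids=[-] asks=[#1:3@101]
After op 2 [order #2] limit_buy(price=95, qty=9): fills=none; bids=[#2:9@95] asks=[#1:3@101]
After op 3 [order #3] limit_sell(price=102, qty=6): fills=none; bids=[#2:9@95] asks=[#1:3@101 #3:6@102]
After op 4 [order #4] limit_buy(price=98, qty=8): fills=none; bids=[#4:8@98 #2:9@95] asks=[#1:3@101 #3:6@102]
After op 5 [order #5] limit_sell(price=102, qty=6): fills=none; bids=[#4:8@98 #2:9@95] asks=[#1:3@101 #3:6@102 #5:6@102]
After op 6 [order #6] limit_buy(price=97, qty=6): fills=none; bids=[#4:8@98 #6:6@97 #2:9@95] asks=[#1:3@101 #3:6@102 #5:6@102]
After op 7 [order #7] limit_sell(price=99, qty=7): fills=none; bids=[#4:8@98 #6:6@97 #2:9@95] asks=[#7:7@99 #1:3@101 #3:6@102 #5:6@102]
After op 8 [order #8] limit_sell(price=103, qty=10): fills=none; bids=[#4:8@98 #6:6@97 #2:9@95] asks=[#7:7@99 #1:3@101 #3:6@102 #5:6@102 #8:10@103]
After op 9 [order #9] limit_buy(price=96, qty=7): fills=none; bids=[#4:8@98 #6:6@97 #9:7@96 #2:9@95] asks=[#7:7@99 #1:3@101 #3:6@102 #5:6@102 #8:10@103]

Answer: BIDS (highest first):
  #4: 8@98
  #6: 6@97
  #9: 7@96
  #2: 9@95
ASKS (lowest first):
  #7: 7@99
  #1: 3@101
  #3: 6@102
  #5: 6@102
  #8: 10@103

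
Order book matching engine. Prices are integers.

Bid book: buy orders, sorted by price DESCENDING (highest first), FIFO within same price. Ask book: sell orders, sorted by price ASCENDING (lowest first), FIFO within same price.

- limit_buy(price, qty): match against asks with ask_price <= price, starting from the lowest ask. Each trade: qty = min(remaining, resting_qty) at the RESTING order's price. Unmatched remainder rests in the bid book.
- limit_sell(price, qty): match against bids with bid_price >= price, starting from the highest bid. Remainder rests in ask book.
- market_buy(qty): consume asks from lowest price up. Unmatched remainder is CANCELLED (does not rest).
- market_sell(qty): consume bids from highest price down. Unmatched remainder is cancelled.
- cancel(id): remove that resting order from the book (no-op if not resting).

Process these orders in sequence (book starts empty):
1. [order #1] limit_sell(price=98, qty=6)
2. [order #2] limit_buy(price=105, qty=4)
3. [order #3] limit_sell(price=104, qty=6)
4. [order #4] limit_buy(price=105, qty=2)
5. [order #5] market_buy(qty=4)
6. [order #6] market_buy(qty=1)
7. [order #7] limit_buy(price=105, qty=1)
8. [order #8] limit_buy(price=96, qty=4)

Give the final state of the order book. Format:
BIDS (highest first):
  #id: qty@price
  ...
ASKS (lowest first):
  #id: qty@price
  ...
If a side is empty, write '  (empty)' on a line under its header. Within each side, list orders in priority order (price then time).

Answer: BIDS (highest first):
  #8: 4@96
ASKS (lowest first):
  (empty)

Derivation:
After op 1 [order #1] limit_sell(price=98, qty=6): fills=none; bids=[-] asks=[#1:6@98]
After op 2 [order #2] limit_buy(price=105, qty=4): fills=#2x#1:4@98; bids=[-] asks=[#1:2@98]
After op 3 [order #3] limit_sell(price=104, qty=6): fills=none; bids=[-] asks=[#1:2@98 #3:6@104]
After op 4 [order #4] limit_buy(price=105, qty=2): fills=#4x#1:2@98; bids=[-] asks=[#3:6@104]
After op 5 [order #5] market_buy(qty=4): fills=#5x#3:4@104; bids=[-] asks=[#3:2@104]
After op 6 [order #6] market_buy(qty=1): fills=#6x#3:1@104; bids=[-] asks=[#3:1@104]
After op 7 [order #7] limit_buy(price=105, qty=1): fills=#7x#3:1@104; bids=[-] asks=[-]
After op 8 [order #8] limit_buy(price=96, qty=4): fills=none; bids=[#8:4@96] asks=[-]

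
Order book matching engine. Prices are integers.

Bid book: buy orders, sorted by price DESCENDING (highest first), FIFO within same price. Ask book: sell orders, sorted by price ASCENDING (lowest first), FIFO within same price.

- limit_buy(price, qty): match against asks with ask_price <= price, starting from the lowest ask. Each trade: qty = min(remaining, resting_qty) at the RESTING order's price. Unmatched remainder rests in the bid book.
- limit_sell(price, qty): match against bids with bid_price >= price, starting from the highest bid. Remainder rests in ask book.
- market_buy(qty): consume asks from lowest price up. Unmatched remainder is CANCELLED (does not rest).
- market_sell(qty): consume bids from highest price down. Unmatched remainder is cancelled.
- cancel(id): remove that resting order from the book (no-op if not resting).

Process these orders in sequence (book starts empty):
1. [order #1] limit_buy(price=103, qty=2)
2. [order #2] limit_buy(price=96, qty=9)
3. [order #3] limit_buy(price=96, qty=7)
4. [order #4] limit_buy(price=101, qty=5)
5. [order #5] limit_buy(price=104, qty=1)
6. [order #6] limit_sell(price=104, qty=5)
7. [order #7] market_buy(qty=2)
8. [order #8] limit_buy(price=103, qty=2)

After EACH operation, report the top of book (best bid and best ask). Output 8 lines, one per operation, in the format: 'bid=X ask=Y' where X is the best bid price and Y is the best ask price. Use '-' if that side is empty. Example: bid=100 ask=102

After op 1 [order #1] limit_buy(price=103, qty=2): fills=none; bids=[#1:2@103] asks=[-]
After op 2 [order #2] limit_buy(price=96, qty=9): fills=none; bids=[#1:2@103 #2:9@96] asks=[-]
After op 3 [order #3] limit_buy(price=96, qty=7): fills=none; bids=[#1:2@103 #2:9@96 #3:7@96] asks=[-]
After op 4 [order #4] limit_buy(price=101, qty=5): fills=none; bids=[#1:2@103 #4:5@101 #2:9@96 #3:7@96] asks=[-]
After op 5 [order #5] limit_buy(price=104, qty=1): fills=none; bids=[#5:1@104 #1:2@103 #4:5@101 #2:9@96 #3:7@96] asks=[-]
After op 6 [order #6] limit_sell(price=104, qty=5): fills=#5x#6:1@104; bids=[#1:2@103 #4:5@101 #2:9@96 #3:7@96] asks=[#6:4@104]
After op 7 [order #7] market_buy(qty=2): fills=#7x#6:2@104; bids=[#1:2@103 #4:5@101 #2:9@96 #3:7@96] asks=[#6:2@104]
After op 8 [order #8] limit_buy(price=103, qty=2): fills=none; bids=[#1:2@103 #8:2@103 #4:5@101 #2:9@96 #3:7@96] asks=[#6:2@104]

Answer: bid=103 ask=-
bid=103 ask=-
bid=103 ask=-
bid=103 ask=-
bid=104 ask=-
bid=103 ask=104
bid=103 ask=104
bid=103 ask=104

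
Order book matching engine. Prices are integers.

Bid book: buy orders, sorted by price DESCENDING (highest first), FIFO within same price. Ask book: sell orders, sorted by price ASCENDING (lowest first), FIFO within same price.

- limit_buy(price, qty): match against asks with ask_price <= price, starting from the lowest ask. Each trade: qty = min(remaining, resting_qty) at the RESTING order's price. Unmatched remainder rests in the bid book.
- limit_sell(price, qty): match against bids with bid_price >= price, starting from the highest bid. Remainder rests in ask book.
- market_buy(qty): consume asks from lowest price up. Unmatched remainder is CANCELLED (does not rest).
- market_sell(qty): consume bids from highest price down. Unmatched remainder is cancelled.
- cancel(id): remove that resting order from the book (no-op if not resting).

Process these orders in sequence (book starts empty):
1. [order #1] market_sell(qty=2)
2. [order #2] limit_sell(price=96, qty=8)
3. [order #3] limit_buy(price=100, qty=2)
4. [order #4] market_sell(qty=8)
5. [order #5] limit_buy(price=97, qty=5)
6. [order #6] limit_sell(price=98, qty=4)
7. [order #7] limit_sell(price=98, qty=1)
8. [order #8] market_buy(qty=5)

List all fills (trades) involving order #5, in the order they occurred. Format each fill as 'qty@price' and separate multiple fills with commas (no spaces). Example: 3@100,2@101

Answer: 5@96

Derivation:
After op 1 [order #1] market_sell(qty=2): fills=none; bids=[-] asks=[-]
After op 2 [order #2] limit_sell(price=96, qty=8): fills=none; bids=[-] asks=[#2:8@96]
After op 3 [order #3] limit_buy(price=100, qty=2): fills=#3x#2:2@96; bids=[-] asks=[#2:6@96]
After op 4 [order #4] market_sell(qty=8): fills=none; bids=[-] asks=[#2:6@96]
After op 5 [order #5] limit_buy(price=97, qty=5): fills=#5x#2:5@96; bids=[-] asks=[#2:1@96]
After op 6 [order #6] limit_sell(price=98, qty=4): fills=none; bids=[-] asks=[#2:1@96 #6:4@98]
After op 7 [order #7] limit_sell(price=98, qty=1): fills=none; bids=[-] asks=[#2:1@96 #6:4@98 #7:1@98]
After op 8 [order #8] market_buy(qty=5): fills=#8x#2:1@96 #8x#6:4@98; bids=[-] asks=[#7:1@98]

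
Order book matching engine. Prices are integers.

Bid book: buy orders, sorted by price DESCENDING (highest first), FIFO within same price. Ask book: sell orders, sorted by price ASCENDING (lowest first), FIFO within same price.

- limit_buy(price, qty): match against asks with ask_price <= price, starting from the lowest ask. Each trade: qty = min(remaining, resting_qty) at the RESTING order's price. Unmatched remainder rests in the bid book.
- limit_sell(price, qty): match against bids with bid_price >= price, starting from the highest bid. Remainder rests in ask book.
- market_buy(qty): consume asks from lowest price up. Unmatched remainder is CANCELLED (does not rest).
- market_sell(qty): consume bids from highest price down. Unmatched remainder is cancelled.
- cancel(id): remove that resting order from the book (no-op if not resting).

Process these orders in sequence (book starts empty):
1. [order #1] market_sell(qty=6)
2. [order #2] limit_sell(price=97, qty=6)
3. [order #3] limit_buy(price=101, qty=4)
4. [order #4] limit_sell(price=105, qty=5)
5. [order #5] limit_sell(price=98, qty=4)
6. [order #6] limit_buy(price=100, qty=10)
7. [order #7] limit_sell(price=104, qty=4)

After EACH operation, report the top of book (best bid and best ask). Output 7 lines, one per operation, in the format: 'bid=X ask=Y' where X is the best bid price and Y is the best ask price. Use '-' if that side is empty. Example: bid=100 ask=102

After op 1 [order #1] market_sell(qty=6): fills=none; bids=[-] asks=[-]
After op 2 [order #2] limit_sell(price=97, qty=6): fills=none; bids=[-] asks=[#2:6@97]
After op 3 [order #3] limit_buy(price=101, qty=4): fills=#3x#2:4@97; bids=[-] asks=[#2:2@97]
After op 4 [order #4] limit_sell(price=105, qty=5): fills=none; bids=[-] asks=[#2:2@97 #4:5@105]
After op 5 [order #5] limit_sell(price=98, qty=4): fills=none; bids=[-] asks=[#2:2@97 #5:4@98 #4:5@105]
After op 6 [order #6] limit_buy(price=100, qty=10): fills=#6x#2:2@97 #6x#5:4@98; bids=[#6:4@100] asks=[#4:5@105]
After op 7 [order #7] limit_sell(price=104, qty=4): fills=none; bids=[#6:4@100] asks=[#7:4@104 #4:5@105]

Answer: bid=- ask=-
bid=- ask=97
bid=- ask=97
bid=- ask=97
bid=- ask=97
bid=100 ask=105
bid=100 ask=104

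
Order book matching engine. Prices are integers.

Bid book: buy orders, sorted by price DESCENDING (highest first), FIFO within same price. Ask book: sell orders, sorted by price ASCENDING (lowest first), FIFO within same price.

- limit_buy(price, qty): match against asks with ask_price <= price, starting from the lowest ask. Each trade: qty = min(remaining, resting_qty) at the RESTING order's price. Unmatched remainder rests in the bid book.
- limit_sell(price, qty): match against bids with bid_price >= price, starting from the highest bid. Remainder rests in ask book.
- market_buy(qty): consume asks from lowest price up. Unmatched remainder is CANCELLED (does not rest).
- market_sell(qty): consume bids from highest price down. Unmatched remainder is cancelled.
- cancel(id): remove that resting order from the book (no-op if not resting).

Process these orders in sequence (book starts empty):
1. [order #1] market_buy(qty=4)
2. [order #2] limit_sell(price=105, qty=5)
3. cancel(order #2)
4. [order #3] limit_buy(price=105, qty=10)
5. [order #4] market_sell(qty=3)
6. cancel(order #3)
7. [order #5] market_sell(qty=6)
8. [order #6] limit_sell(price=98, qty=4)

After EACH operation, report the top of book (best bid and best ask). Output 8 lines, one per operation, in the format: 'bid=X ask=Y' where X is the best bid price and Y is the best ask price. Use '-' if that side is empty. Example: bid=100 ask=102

After op 1 [order #1] market_buy(qty=4): fills=none; bids=[-] asks=[-]
After op 2 [order #2] limit_sell(price=105, qty=5): fills=none; bids=[-] asks=[#2:5@105]
After op 3 cancel(order #2): fills=none; bids=[-] asks=[-]
After op 4 [order #3] limit_buy(price=105, qty=10): fills=none; bids=[#3:10@105] asks=[-]
After op 5 [order #4] market_sell(qty=3): fills=#3x#4:3@105; bids=[#3:7@105] asks=[-]
After op 6 cancel(order #3): fills=none; bids=[-] asks=[-]
After op 7 [order #5] market_sell(qty=6): fills=none; bids=[-] asks=[-]
After op 8 [order #6] limit_sell(price=98, qty=4): fills=none; bids=[-] asks=[#6:4@98]

Answer: bid=- ask=-
bid=- ask=105
bid=- ask=-
bid=105 ask=-
bid=105 ask=-
bid=- ask=-
bid=- ask=-
bid=- ask=98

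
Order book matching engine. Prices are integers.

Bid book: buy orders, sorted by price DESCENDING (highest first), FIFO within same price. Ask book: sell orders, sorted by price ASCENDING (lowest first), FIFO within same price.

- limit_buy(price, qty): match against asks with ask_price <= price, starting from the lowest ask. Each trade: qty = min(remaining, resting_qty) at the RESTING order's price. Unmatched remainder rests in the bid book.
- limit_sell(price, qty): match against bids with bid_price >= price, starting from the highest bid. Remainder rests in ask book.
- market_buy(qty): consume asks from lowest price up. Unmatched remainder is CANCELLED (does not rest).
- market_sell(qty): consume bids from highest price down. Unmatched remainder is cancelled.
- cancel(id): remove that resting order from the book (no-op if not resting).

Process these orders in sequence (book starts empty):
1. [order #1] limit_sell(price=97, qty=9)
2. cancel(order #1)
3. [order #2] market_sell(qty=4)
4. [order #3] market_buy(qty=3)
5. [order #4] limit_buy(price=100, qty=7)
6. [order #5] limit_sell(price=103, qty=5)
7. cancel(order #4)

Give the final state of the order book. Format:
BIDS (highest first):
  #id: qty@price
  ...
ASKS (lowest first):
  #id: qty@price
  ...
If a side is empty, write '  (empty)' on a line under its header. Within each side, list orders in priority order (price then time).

Answer: BIDS (highest first):
  (empty)
ASKS (lowest first):
  #5: 5@103

Derivation:
After op 1 [order #1] limit_sell(price=97, qty=9): fills=none; bids=[-] asks=[#1:9@97]
After op 2 cancel(order #1): fills=none; bids=[-] asks=[-]
After op 3 [order #2] market_sell(qty=4): fills=none; bids=[-] asks=[-]
After op 4 [order #3] market_buy(qty=3): fills=none; bids=[-] asks=[-]
After op 5 [order #4] limit_buy(price=100, qty=7): fills=none; bids=[#4:7@100] asks=[-]
After op 6 [order #5] limit_sell(price=103, qty=5): fills=none; bids=[#4:7@100] asks=[#5:5@103]
After op 7 cancel(order #4): fills=none; bids=[-] asks=[#5:5@103]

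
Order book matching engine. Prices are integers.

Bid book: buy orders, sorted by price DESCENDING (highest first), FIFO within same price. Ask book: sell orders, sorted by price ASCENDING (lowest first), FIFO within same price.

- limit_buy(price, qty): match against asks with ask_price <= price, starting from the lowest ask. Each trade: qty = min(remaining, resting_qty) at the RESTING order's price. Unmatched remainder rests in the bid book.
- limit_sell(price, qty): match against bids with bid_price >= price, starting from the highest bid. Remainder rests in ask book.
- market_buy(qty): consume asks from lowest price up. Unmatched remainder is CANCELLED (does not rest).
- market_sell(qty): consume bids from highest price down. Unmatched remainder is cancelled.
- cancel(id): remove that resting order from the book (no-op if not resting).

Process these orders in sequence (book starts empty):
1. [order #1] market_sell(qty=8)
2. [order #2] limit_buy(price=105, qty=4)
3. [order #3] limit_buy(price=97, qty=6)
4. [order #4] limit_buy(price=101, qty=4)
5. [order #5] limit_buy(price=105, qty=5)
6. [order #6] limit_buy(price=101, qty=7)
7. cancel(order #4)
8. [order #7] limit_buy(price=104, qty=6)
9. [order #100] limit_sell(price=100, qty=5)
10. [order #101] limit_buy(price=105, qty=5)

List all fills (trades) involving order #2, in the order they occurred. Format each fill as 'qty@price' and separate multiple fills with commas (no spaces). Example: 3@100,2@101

Answer: 4@105

Derivation:
After op 1 [order #1] market_sell(qty=8): fills=none; bids=[-] asks=[-]
After op 2 [order #2] limit_buy(price=105, qty=4): fills=none; bids=[#2:4@105] asks=[-]
After op 3 [order #3] limit_buy(price=97, qty=6): fills=none; bids=[#2:4@105 #3:6@97] asks=[-]
After op 4 [order #4] limit_buy(price=101, qty=4): fills=none; bids=[#2:4@105 #4:4@101 #3:6@97] asks=[-]
After op 5 [order #5] limit_buy(price=105, qty=5): fills=none; bids=[#2:4@105 #5:5@105 #4:4@101 #3:6@97] asks=[-]
After op 6 [order #6] limit_buy(price=101, qty=7): fills=none; bids=[#2:4@105 #5:5@105 #4:4@101 #6:7@101 #3:6@97] asks=[-]
After op 7 cancel(order #4): fills=none; bids=[#2:4@105 #5:5@105 #6:7@101 #3:6@97] asks=[-]
After op 8 [order #7] limit_buy(price=104, qty=6): fills=none; bids=[#2:4@105 #5:5@105 #7:6@104 #6:7@101 #3:6@97] asks=[-]
After op 9 [order #100] limit_sell(price=100, qty=5): fills=#2x#100:4@105 #5x#100:1@105; bids=[#5:4@105 #7:6@104 #6:7@101 #3:6@97] asks=[-]
After op 10 [order #101] limit_buy(price=105, qty=5): fills=none; bids=[#5:4@105 #101:5@105 #7:6@104 #6:7@101 #3:6@97] asks=[-]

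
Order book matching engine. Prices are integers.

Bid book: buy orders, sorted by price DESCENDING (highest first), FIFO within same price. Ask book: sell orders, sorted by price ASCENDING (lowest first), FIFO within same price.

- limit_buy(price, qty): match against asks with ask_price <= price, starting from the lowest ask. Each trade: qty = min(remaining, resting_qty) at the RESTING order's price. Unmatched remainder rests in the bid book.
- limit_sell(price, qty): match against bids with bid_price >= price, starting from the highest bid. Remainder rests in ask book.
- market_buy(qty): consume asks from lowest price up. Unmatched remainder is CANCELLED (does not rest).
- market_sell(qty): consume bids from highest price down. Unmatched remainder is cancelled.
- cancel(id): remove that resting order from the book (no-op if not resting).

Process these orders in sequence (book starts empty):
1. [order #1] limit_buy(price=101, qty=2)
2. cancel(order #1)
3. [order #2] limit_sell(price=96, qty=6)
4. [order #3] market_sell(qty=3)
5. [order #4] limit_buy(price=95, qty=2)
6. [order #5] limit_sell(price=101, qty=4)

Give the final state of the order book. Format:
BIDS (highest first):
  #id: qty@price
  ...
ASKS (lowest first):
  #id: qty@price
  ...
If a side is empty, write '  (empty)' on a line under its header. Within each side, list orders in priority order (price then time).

Answer: BIDS (highest first):
  #4: 2@95
ASKS (lowest first):
  #2: 6@96
  #5: 4@101

Derivation:
After op 1 [order #1] limit_buy(price=101, qty=2): fills=none; bids=[#1:2@101] asks=[-]
After op 2 cancel(order #1): fills=none; bids=[-] asks=[-]
After op 3 [order #2] limit_sell(price=96, qty=6): fills=none; bids=[-] asks=[#2:6@96]
After op 4 [order #3] market_sell(qty=3): fills=none; bids=[-] asks=[#2:6@96]
After op 5 [order #4] limit_buy(price=95, qty=2): fills=none; bids=[#4:2@95] asks=[#2:6@96]
After op 6 [order #5] limit_sell(price=101, qty=4): fills=none; bids=[#4:2@95] asks=[#2:6@96 #5:4@101]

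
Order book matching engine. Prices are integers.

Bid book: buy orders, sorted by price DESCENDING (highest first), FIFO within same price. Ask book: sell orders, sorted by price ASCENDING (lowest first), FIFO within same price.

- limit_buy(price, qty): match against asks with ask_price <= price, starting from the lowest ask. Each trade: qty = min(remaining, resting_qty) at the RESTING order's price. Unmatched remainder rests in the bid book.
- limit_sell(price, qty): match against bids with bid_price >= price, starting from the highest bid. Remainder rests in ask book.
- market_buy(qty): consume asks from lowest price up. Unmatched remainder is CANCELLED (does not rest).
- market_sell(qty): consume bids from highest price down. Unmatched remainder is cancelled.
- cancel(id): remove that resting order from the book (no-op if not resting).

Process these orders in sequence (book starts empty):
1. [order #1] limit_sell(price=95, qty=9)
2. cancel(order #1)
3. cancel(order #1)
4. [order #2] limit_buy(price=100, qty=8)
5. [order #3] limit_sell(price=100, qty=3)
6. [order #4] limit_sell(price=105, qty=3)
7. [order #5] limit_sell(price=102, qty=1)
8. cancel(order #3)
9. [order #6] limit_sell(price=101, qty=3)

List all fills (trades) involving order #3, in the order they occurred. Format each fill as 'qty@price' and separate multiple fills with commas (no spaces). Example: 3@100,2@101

Answer: 3@100

Derivation:
After op 1 [order #1] limit_sell(price=95, qty=9): fills=none; bids=[-] asks=[#1:9@95]
After op 2 cancel(order #1): fills=none; bids=[-] asks=[-]
After op 3 cancel(order #1): fills=none; bids=[-] asks=[-]
After op 4 [order #2] limit_buy(price=100, qty=8): fills=none; bids=[#2:8@100] asks=[-]
After op 5 [order #3] limit_sell(price=100, qty=3): fills=#2x#3:3@100; bids=[#2:5@100] asks=[-]
After op 6 [order #4] limit_sell(price=105, qty=3): fills=none; bids=[#2:5@100] asks=[#4:3@105]
After op 7 [order #5] limit_sell(price=102, qty=1): fills=none; bids=[#2:5@100] asks=[#5:1@102 #4:3@105]
After op 8 cancel(order #3): fills=none; bids=[#2:5@100] asks=[#5:1@102 #4:3@105]
After op 9 [order #6] limit_sell(price=101, qty=3): fills=none; bids=[#2:5@100] asks=[#6:3@101 #5:1@102 #4:3@105]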